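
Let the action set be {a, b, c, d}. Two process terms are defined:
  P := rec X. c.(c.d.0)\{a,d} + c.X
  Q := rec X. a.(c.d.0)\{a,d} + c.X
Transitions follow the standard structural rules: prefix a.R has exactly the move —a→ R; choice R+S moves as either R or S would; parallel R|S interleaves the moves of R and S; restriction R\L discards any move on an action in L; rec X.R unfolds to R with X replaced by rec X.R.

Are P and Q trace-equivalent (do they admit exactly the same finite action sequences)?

traces(P) ≠ traces(Q) — witness ⟨a⟩

P's transition system — 3 states:
  u0 = rec X. c.(c.d.0)\{a,d} + c.X | -c-> u0, -c-> u1
  u1 = (c.d.0)\{a,d} | -c-> u2
  u2 = (d.0)\{a,d} | deadlocked
Q's transition system — 3 states:
  v0 = rec X. a.(c.d.0)\{a,d} + c.X | -a-> v1, -c-> v0
  v1 = (c.d.0)\{a,d} | -c-> v2
  v2 = (d.0)\{a,d} | deadlocked
Trace ⟨a⟩ through Q, begin at {v0}:
  step 1 (a): {v1}
  Q completes σ.
Trace ⟨a⟩ through P, begin at {u0}:
  step 1 (a): ∅  — P cannot continue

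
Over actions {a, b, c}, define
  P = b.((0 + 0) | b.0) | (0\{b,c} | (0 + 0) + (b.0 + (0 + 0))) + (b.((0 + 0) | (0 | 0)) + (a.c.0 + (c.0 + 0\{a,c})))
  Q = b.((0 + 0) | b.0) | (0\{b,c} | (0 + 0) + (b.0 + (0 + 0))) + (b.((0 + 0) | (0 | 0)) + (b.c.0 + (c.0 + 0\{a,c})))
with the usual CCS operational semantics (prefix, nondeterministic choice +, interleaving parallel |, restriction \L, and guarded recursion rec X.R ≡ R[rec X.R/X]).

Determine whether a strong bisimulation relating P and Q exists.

NO

P's transition system — 9 states:
  s0 = b.((0 + 0) | b.0) | (0\{b,c} | (0 + 0) + (b.0 + (0 + 0))) + (b.((0 + 0) | (0 | 0)) + (a.c.0 + (c.0 + 0\{a,c}))) ⊢ -a-> s1, -b-> s2, -b-> s3, -b-> s4, -c-> s5
  s1 = c.0 ⊢ -c-> s5
  s2 = (0 + 0) | (0 | 0) ⊢ (no moves)
  s3 = (0 + 0) | b.0 | (0\{b,c} | (0 + 0) + (b.0 + (0 + 0))) ⊢ -b-> s6, -b-> s7
  s4 = b.((0 + 0) | b.0) | 0 ⊢ -b-> s7
  s5 = 0 ⊢ (no moves)
  s6 = (0 + 0) | 0 | (0\{b,c} | (0 + 0) + (b.0 + (0 + 0))) ⊢ -b-> s8
  s7 = (0 + 0) | b.0 | 0 ⊢ -b-> s8
  s8 = (0 + 0) | 0 | 0 ⊢ (no moves)
Q's transition system — 9 states:
  t0 = b.((0 + 0) | b.0) | (0\{b,c} | (0 + 0) + (b.0 + (0 + 0))) + (b.((0 + 0) | (0 | 0)) + (b.c.0 + (c.0 + 0\{a,c}))) ⊢ -b-> t1, -b-> t2, -b-> t3, -b-> t4, -c-> t5
  t1 = (0 + 0) | (0 | 0) ⊢ (no moves)
  t2 = (0 + 0) | b.0 | (0\{b,c} | (0 + 0) + (b.0 + (0 + 0))) ⊢ -b-> t6, -b-> t7
  t3 = b.((0 + 0) | b.0) | 0 ⊢ -b-> t7
  t4 = c.0 ⊢ -c-> t5
  t5 = 0 ⊢ (no moves)
  t6 = (0 + 0) | 0 | (0\{b,c} | (0 + 0) + (b.0 + (0 + 0))) ⊢ -b-> t8
  t7 = (0 + 0) | b.0 | 0 ⊢ -b-> t8
  t8 = (0 + 0) | 0 | 0 ⊢ (no moves)
Bisimilarity quotient blocks:
  B0 = {s0}
  B1 = {s3, s4, t2, t3}
  B2 = {s6, s7, t6, t7}
  B3 = {s2, s5, s8, t1, t5, t8}
  B4 = {s1, t4}
  B5 = {t0}
s0 ∈ B0, t0 ∈ B5 → different blocks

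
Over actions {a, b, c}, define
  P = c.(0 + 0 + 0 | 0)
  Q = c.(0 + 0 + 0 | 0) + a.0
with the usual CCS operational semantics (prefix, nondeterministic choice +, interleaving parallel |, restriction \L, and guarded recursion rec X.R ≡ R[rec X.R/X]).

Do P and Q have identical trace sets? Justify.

NO — witness ⟨a⟩

Reachable graph of P (2 states):
  p0 = c.(0 + 0 + 0 | 0) ⊢ -c-> p1
  p1 = 0 + 0 + 0 | 0 ⊢ (no moves)
Reachable graph of Q (3 states):
  q0 = c.(0 + 0 + 0 | 0) + a.0 ⊢ -a-> q1, -c-> q2
  q1 = 0 ⊢ (no moves)
  q2 = 0 + 0 + 0 | 0 ⊢ (no moves)
Trace ⟨a⟩ through Q, begin at {q0}:
  after a @ step 1: {q1}
  — Q admits the full trace.
Trace ⟨a⟩ through P, begin at {p0}:
  after a @ step 1: ∅ (P stuck)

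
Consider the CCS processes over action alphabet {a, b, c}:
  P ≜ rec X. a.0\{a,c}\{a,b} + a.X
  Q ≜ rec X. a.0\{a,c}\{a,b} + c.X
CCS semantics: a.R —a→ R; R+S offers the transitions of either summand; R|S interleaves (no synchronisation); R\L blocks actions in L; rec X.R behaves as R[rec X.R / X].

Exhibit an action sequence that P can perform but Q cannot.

P's transition system — 2 states:
  m0 = rec X. a.0\{a,c}\{a,b} + a.X ⊢ ··a··> m0, ··a··> m1
  m1 = 0\{a,c}\{a,b} ⊢ stopped
Q's transition system — 2 states:
  n0 = rec X. a.0\{a,c}\{a,b} + c.X ⊢ ··a··> n1, ··c··> n0
  n1 = 0\{a,c}\{a,b} ⊢ stopped
Executing aa from P (initial set {m0}):
  after a @ step 1: {m0, m1}
  after a @ step 2: {m0, m1}
  P completes σ.
Executing aa from Q (initial set {n0}):
  after a @ step 1: {n1}
  after a @ step 2: ∅ (Q stuck)

aa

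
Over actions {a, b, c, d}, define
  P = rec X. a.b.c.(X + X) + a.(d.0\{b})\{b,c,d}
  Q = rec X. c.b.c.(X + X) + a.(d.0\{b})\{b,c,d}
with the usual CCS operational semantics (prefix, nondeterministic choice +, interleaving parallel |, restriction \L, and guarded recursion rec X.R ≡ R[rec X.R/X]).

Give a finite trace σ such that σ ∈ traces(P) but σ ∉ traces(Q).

LTS(P): 5 reachable states
  s0 = rec X. a.b.c.(X + X) + a.(d.0\{b})\{b,c,d} | —a→ s1, —a→ s2
  s1 = (d.0\{b})\{b,c,d} | (no moves)
  s2 = b.c.((rec X. a.b.c.(X + X) + a.(d.0\{b})\{b,c,d}) + (rec X. a.b.c.(X + X) + a.(d.0\{b})\{b,c,d})) | —b→ s3
  s3 = c.((rec X. a.b.c.(X + X) + a.(d.0\{b})\{b,c,d}) + (rec X. a.b.c.(X + X) + a.(d.0\{b})\{b,c,d})) | —c→ s4
  s4 = (rec X. a.b.c.(X + X) + a.(d.0\{b})\{b,c,d}) + (rec X. a.b.c.(X + X) + a.(d.0\{b})\{b,c,d}) | —a→ s1, —a→ s2
LTS(Q): 5 reachable states
  t0 = rec X. c.b.c.(X + X) + a.(d.0\{b})\{b,c,d} | —a→ t1, —c→ t2
  t1 = (d.0\{b})\{b,c,d} | (no moves)
  t2 = b.c.((rec X. c.b.c.(X + X) + a.(d.0\{b})\{b,c,d}) + (rec X. c.b.c.(X + X) + a.(d.0\{b})\{b,c,d})) | —b→ t3
  t3 = c.((rec X. c.b.c.(X + X) + a.(d.0\{b})\{b,c,d}) + (rec X. c.b.c.(X + X) + a.(d.0\{b})\{b,c,d})) | —c→ t4
  t4 = (rec X. c.b.c.(X + X) + a.(d.0\{b})\{b,c,d}) + (rec X. c.b.c.(X + X) + a.(d.0\{b})\{b,c,d}) | —a→ t1, —c→ t2
Executing ab from P (initial set {s0}):
  step 1 (a): {s1, s2}
  step 2 (b): {s3}
  ✓ P
Executing ab from Q (initial set {t0}):
  step 1 (a): {t1}
  step 2 (b): ∅ (Q stuck)

ab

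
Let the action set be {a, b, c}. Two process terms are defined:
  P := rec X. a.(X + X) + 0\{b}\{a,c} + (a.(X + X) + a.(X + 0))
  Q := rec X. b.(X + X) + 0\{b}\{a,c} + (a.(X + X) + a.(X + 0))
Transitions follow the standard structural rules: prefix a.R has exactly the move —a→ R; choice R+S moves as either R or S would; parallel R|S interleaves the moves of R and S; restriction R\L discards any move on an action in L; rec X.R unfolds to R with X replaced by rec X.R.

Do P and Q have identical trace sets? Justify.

LTS(P): 3 reachable states
  m0 = rec X. a.(X + X) + 0\{b}\{a,c} + (a.(X + X) + a.(X + 0)) :: --a--▸ m1, --a--▸ m2
  m1 = (rec X. a.(X + X) + 0\{b}\{a,c} + (a.(X + X) + a.(X + 0))) + (rec X. a.(X + X) + 0\{b}\{a,c} + (a.(X + X) + a.(X + 0))) :: --a--▸ m1, --a--▸ m2
  m2 = (rec X. a.(X + X) + 0\{b}\{a,c} + (a.(X + X) + a.(X + 0))) + 0 :: --a--▸ m1, --a--▸ m2
LTS(Q): 3 reachable states
  n0 = rec X. b.(X + X) + 0\{b}\{a,c} + (a.(X + X) + a.(X + 0)) :: --a--▸ n1, --a--▸ n2, --b--▸ n1
  n1 = (rec X. b.(X + X) + 0\{b}\{a,c} + (a.(X + X) + a.(X + 0))) + (rec X. b.(X + X) + 0\{b}\{a,c} + (a.(X + X) + a.(X + 0))) :: --a--▸ n1, --a--▸ n2, --b--▸ n1
  n2 = (rec X. b.(X + X) + 0\{b}\{a,c} + (a.(X + X) + a.(X + 0))) + 0 :: --a--▸ n1, --a--▸ n2, --b--▸ n1
Executing b from Q (initial set {n0}):
  [1] b ⇒ {n1}
  — Q admits the full trace.
Executing b from P (initial set {m0}):
  [1] b ⇒ ∅  — P cannot continue

traces(P) ≠ traces(Q) — witness ⟨b⟩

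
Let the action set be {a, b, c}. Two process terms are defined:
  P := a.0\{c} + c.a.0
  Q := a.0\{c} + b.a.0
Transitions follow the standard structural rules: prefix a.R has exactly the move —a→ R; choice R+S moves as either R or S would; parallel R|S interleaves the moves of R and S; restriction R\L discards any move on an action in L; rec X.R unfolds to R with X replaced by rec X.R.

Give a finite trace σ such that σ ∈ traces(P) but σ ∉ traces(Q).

c

P's transition system — 4 states:
  u0 = a.0\{c} + c.a.0 → —a→ u1, —c→ u2
  u1 = 0\{c} → stopped
  u2 = a.0 → —a→ u3
  u3 = 0 → stopped
Q's transition system — 4 states:
  v0 = a.0\{c} + b.a.0 → —a→ v1, —b→ v2
  v1 = 0\{c} → stopped
  v2 = a.0 → —a→ v3
  v3 = 0 → stopped
Executing c from P (initial set {u0}):
  [1] c ⇒ {u2}
  P completes σ.
Executing c from Q (initial set {v0}):
  [1] c ⇒ no successor for Q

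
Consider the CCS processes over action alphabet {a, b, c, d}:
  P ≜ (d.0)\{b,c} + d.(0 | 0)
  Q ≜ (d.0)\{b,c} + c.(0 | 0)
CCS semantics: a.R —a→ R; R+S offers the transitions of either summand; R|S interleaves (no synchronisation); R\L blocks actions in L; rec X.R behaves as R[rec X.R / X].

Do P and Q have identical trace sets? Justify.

Reachable graph of P (3 states):
  m0 = (d.0)\{b,c} + d.(0 | 0) ⊢ =d=> m1, =d=> m2
  m1 = 0 | 0 ⊢ ·
  m2 = 0\{b,c} ⊢ ·
Reachable graph of Q (3 states):
  n0 = (d.0)\{b,c} + c.(0 | 0) ⊢ =c=> n1, =d=> n2
  n1 = 0 | 0 ⊢ ·
  n2 = 0\{b,c} ⊢ ·
Run σ = ⟨c⟩ on Q: start {n0}
  after c @ step 1: {n1}
  ✓ Q
Run σ = ⟨c⟩ on P: start {m0}
  after c @ step 1: no successor for P

traces(P) ≠ traces(Q) — witness ⟨c⟩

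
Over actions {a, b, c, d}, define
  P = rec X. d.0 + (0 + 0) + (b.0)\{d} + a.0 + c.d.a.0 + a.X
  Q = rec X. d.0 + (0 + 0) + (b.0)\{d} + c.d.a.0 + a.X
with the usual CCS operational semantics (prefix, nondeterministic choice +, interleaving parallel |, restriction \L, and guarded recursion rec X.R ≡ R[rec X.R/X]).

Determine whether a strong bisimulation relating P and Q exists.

P's transition system — 5 states:
  s0 = rec X. d.0 + (0 + 0) + (b.0)\{d} + a.0 + c.d.a.0 + a.X has moves =a=> s0, =a=> s1, =b=> s2, =c=> s3, =d=> s1
  s1 = 0 has moves deadlocked
  s2 = 0\{d} has moves deadlocked
  s3 = d.a.0 has moves =d=> s4
  s4 = a.0 has moves =a=> s1
Q's transition system — 5 states:
  t0 = rec X. d.0 + (0 + 0) + (b.0)\{d} + c.d.a.0 + a.X has moves =a=> t0, =b=> t1, =c=> t2, =d=> t3
  t1 = 0\{d} has moves deadlocked
  t2 = d.a.0 has moves =d=> t4
  t3 = 0 has moves deadlocked
  t4 = a.0 has moves =a=> t3
Bisimilarity quotient blocks:
  B0 = {s0}
  B1 = {s1, s2, t1, t3}
  B2 = {s3, t2}
  B3 = {s4, t4}
  B4 = {t0}
s0 ∈ B0, t0 ∈ B4 → different blocks

P ≁ Q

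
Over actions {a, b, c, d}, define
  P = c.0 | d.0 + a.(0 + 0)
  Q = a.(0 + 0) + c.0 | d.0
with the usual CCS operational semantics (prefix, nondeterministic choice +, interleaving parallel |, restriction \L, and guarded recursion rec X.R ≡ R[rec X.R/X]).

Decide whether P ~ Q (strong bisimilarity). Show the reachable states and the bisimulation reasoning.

LTS(P): 5 reachable states
  p0 = c.0 | d.0 + a.(0 + 0) has moves ··a··> p1, ··c··> p2, ··d··> p3
  p1 = 0 + 0 has moves (no moves)
  p2 = 0 | d.0 has moves ··d··> p4
  p3 = c.0 | 0 has moves ··c··> p4
  p4 = 0 | 0 has moves (no moves)
LTS(Q): 5 reachable states
  q0 = a.(0 + 0) + c.0 | d.0 has moves ··a··> q1, ··c··> q2, ··d··> q3
  q1 = 0 + 0 has moves (no moves)
  q2 = 0 | d.0 has moves ··d··> q4
  q3 = c.0 | 0 has moves ··c··> q4
  q4 = 0 | 0 has moves (no moves)
Partition-refinement fixed point:
  B0 = {p0, q0}
  B1 = {p1, p4, q1, q4}
  B2 = {p3, q3}
  B3 = {p2, q2}
p0 ∈ B0, q0 ∈ B0 → same block

P ~ Q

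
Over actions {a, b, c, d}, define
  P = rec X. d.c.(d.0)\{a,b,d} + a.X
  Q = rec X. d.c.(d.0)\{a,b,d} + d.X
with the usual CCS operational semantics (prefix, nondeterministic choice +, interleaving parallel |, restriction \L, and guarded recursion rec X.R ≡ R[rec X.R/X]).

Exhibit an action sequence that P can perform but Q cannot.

a

P's transition system — 3 states:
  p0 = rec X. d.c.(d.0)\{a,b,d} + a.X | --a--▸ p0, --d--▸ p1
  p1 = c.(d.0)\{a,b,d} | --c--▸ p2
  p2 = (d.0)\{a,b,d} | ∅
Q's transition system — 3 states:
  q0 = rec X. d.c.(d.0)\{a,b,d} + d.X | --d--▸ q0, --d--▸ q1
  q1 = c.(d.0)\{a,b,d} | --c--▸ q2
  q2 = (d.0)\{a,b,d} | ∅
Trace ⟨a⟩ through P, begin at {p0}:
  after a @ step 1: {p0}
  P completes σ.
Trace ⟨a⟩ through Q, begin at {q0}:
  after a @ step 1: ∅  — Q cannot continue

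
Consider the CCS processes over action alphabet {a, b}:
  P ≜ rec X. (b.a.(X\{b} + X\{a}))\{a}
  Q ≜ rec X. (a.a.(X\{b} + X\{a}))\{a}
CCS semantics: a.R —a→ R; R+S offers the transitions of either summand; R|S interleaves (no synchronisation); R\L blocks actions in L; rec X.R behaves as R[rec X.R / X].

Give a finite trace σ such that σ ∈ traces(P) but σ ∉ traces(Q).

LTS(P): 2 reachable states
  u0 = rec X. (b.a.(X\{b} + X\{a}))\{a} :: =b=> u1
  u1 = (a.((rec X. (b.a.(X\{b} + X\{a}))\{a})\{b} + (rec X. (b.a.(X\{b} + X\{a}))\{a})\{a}))\{a} :: stopped
LTS(Q): 1 reachable states
  v0 = rec X. (a.a.(X\{b} + X\{a}))\{a} :: stopped
Executing b from P (initial set {u0}):
  after b @ step 1: {u1}
  P completes σ.
Executing b from Q (initial set {v0}):
  after b @ step 1: no successor for Q

b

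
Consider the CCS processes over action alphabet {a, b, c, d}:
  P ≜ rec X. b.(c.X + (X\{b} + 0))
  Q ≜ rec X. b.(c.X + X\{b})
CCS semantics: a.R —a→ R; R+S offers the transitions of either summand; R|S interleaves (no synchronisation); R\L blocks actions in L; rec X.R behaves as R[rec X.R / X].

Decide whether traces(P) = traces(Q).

trace-equivalent

P's transition system — 2 states:
  m0 = rec X. b.(c.X + (X\{b} + 0)) → -b-> m1
  m1 = c.(rec X. b.(c.X + (X\{b} + 0))) + ((rec X. b.(c.X + (X\{b} + 0)))\{b} + 0) → -c-> m0
Q's transition system — 2 states:
  n0 = rec X. b.(c.X + X\{b}) → -b-> n1
  n1 = c.(rec X. b.(c.X + X\{b})) + (rec X. b.(c.X + X\{b}))\{b} → -c-> n0
Partition-refinement fixed point:
  B0 = {m0, n0}
  B1 = {m1, n1}
m0 ∈ B0, n0 ∈ B0 → same block
Bisimilar ⇒ trace-equivalent.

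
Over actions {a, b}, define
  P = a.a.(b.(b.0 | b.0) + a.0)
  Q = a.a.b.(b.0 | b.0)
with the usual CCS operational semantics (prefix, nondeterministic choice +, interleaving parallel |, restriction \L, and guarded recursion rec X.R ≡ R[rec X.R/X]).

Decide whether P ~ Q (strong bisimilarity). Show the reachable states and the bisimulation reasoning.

NO

Reachable graph of P (8 states):
  u0 = a.a.(b.(b.0 | b.0) + a.0) has moves ··a··> u1
  u1 = a.(b.(b.0 | b.0) + a.0) has moves ··a··> u2
  u2 = b.(b.0 | b.0) + a.0 has moves ··a··> u3, ··b··> u4
  u3 = 0 has moves ∅
  u4 = b.0 | b.0 has moves ··b··> u5, ··b··> u6
  u5 = 0 | b.0 has moves ··b··> u7
  u6 = b.0 | 0 has moves ··b··> u7
  u7 = 0 | 0 has moves ∅
Reachable graph of Q (7 states):
  v0 = a.a.b.(b.0 | b.0) has moves ··a··> v1
  v1 = a.b.(b.0 | b.0) has moves ··a··> v2
  v2 = b.(b.0 | b.0) has moves ··b··> v3
  v3 = b.0 | b.0 has moves ··b··> v4, ··b··> v5
  v4 = 0 | b.0 has moves ··b··> v6
  v5 = b.0 | 0 has moves ··b··> v6
  v6 = 0 | 0 has moves ∅
Coarsest stable partition (strong bisimilarity classes):
  B0 = {u0}
  B1 = {u1}
  B2 = {u2}
  B3 = {u3, u7, v6}
  B4 = {u4, v3}
  B5 = {u5, u6, v4, v5}
  B6 = {v0}
  B7 = {v1}
  B8 = {v2}
u0 ∈ B0, v0 ∈ B6 → different blocks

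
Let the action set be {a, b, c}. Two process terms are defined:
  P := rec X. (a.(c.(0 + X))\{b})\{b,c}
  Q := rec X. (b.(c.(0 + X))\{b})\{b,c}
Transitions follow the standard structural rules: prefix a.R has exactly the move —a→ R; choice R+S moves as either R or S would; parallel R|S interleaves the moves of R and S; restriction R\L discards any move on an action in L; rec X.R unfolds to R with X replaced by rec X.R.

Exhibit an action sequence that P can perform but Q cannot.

a

Reachable graph of P (2 states):
  u0 = rec X. (a.(c.(0 + X))\{b})\{b,c} :: -a-> u1
  u1 = (c.(0 + (rec X. (a.(c.(0 + X))\{b})\{b,c})))\{b}\{b,c} :: stopped
Reachable graph of Q (1 states):
  v0 = rec X. (b.(c.(0 + X))\{b})\{b,c} :: stopped
Trace ⟨a⟩ through P, begin at {u0}:
  [1] a ⇒ {u1}
  ✓ P
Trace ⟨a⟩ through Q, begin at {v0}:
  [1] a ⇒ no successor for Q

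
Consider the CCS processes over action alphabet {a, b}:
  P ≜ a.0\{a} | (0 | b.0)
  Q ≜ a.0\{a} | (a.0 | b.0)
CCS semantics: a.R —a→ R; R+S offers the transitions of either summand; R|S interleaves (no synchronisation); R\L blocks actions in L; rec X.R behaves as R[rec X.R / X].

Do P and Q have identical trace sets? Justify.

Reachable graph of P (4 states):
  m0 = a.0\{a} | (0 | b.0) :: =a=> m1, =b=> m2
  m1 = 0\{a} | (0 | b.0) :: =b=> m3
  m2 = a.0\{a} | (0 | 0) :: =a=> m3
  m3 = 0\{a} | (0 | 0) :: deadlocked
Reachable graph of Q (8 states):
  n0 = a.0\{a} | (a.0 | b.0) :: =a=> n1, =a=> n2, =b=> n3
  n1 = 0\{a} | (a.0 | b.0) :: =a=> n4, =b=> n5
  n2 = a.0\{a} | (0 | b.0) :: =a=> n4, =b=> n6
  n3 = a.0\{a} | (a.0 | 0) :: =a=> n5, =a=> n6
  n4 = 0\{a} | (0 | b.0) :: =b=> n7
  n5 = 0\{a} | (a.0 | 0) :: =a=> n7
  n6 = a.0\{a} | (0 | 0) :: =a=> n7
  n7 = 0\{a} | (0 | 0) :: deadlocked
Executing aa from Q (initial set {n0}):
  after a @ step 1: {n1, n2}
  after a @ step 2: {n4}
  — Q admits the full trace.
Executing aa from P (initial set {m0}):
  after a @ step 1: {m1}
  after a @ step 2: ∅  — P cannot continue

NO — witness ⟨aa⟩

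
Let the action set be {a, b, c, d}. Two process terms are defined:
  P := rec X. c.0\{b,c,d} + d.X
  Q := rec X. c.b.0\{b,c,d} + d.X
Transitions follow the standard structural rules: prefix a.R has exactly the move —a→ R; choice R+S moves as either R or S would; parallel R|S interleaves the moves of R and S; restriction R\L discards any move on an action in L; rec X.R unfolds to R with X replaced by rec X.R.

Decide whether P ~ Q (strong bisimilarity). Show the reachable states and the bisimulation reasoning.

P ≁ Q

P's transition system — 2 states:
  u0 = rec X. c.0\{b,c,d} + d.X ⊢ —c→ u1, —d→ u0
  u1 = 0\{b,c,d} ⊢ (no moves)
Q's transition system — 3 states:
  v0 = rec X. c.b.0\{b,c,d} + d.X ⊢ —c→ v1, —d→ v0
  v1 = b.0\{b,c,d} ⊢ —b→ v2
  v2 = 0\{b,c,d} ⊢ (no moves)
Coarsest stable partition (strong bisimilarity classes):
  B0 = {u0}
  B1 = {u1, v2}
  B2 = {v0}
  B3 = {v1}
u0 ∈ B0, v0 ∈ B2 → different blocks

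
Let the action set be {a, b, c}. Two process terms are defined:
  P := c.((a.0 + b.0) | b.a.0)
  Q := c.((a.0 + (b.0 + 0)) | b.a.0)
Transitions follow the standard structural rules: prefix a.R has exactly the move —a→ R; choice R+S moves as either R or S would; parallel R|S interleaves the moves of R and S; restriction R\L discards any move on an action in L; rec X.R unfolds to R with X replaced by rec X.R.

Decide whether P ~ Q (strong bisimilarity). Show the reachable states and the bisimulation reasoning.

Reachable graph of P (7 states):
  p0 = c.((a.0 + b.0) | b.a.0) | --c--▸ p1
  p1 = (a.0 + b.0) | b.a.0 | --a--▸ p2, --b--▸ p2, --b--▸ p3
  p2 = 0 | b.a.0 | --b--▸ p4
  p3 = (a.0 + b.0) | a.0 | --a--▸ p4, --a--▸ p5, --b--▸ p4
  p4 = 0 | a.0 | --a--▸ p6
  p5 = (a.0 + b.0) | 0 | --a--▸ p6, --b--▸ p6
  p6 = 0 | 0 | (no moves)
Reachable graph of Q (7 states):
  q0 = c.((a.0 + (b.0 + 0)) | b.a.0) | --c--▸ q1
  q1 = (a.0 + (b.0 + 0)) | b.a.0 | --a--▸ q2, --b--▸ q2, --b--▸ q3
  q2 = 0 | b.a.0 | --b--▸ q4
  q3 = (a.0 + (b.0 + 0)) | a.0 | --a--▸ q4, --a--▸ q5, --b--▸ q4
  q4 = 0 | a.0 | --a--▸ q6
  q5 = (a.0 + (b.0 + 0)) | 0 | --a--▸ q6, --b--▸ q6
  q6 = 0 | 0 | (no moves)
Partition-refinement fixed point:
  B0 = {p0, q0}
  B1 = {p1, q1}
  B2 = {p2, q2}
  B3 = {p4, q4}
  B4 = {p6, q6}
  B5 = {p3, q3}
  B6 = {p5, q5}
p0 ∈ B0, q0 ∈ B0 → same block

bisimilar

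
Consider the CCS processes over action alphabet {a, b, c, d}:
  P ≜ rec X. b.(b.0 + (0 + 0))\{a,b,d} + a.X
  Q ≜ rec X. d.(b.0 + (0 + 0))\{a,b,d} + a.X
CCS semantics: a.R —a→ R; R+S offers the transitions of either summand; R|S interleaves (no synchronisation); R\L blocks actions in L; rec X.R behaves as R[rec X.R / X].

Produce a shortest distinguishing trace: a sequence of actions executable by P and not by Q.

P's transition system — 2 states:
  p0 = rec X. b.(b.0 + (0 + 0))\{a,b,d} + a.X | ··a··> p0, ··b··> p1
  p1 = (b.0 + (0 + 0))\{a,b,d} | stopped
Q's transition system — 2 states:
  q0 = rec X. d.(b.0 + (0 + 0))\{a,b,d} + a.X | ··a··> q0, ··d··> q1
  q1 = (b.0 + (0 + 0))\{a,b,d} | stopped
Run σ = ⟨b⟩ on P: start {p0}
  [1] b ⇒ {p1}
  — P admits the full trace.
Run σ = ⟨b⟩ on Q: start {q0}
  [1] b ⇒ ∅  — Q cannot continue

b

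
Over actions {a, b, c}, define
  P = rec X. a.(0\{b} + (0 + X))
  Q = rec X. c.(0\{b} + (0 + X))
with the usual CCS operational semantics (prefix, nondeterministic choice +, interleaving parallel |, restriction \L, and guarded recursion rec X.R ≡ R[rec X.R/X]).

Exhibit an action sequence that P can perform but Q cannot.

LTS(P): 2 reachable states
  s0 = rec X. a.(0\{b} + (0 + X)) → —a→ s1
  s1 = 0\{b} + (0 + (rec X. a.(0\{b} + (0 + X)))) → —a→ s1
LTS(Q): 2 reachable states
  t0 = rec X. c.(0\{b} + (0 + X)) → —c→ t1
  t1 = 0\{b} + (0 + (rec X. c.(0\{b} + (0 + X)))) → —c→ t1
Trace ⟨a⟩ through P, begin at {s0}:
  [1] a ⇒ {s1}
  P completes σ.
Trace ⟨a⟩ through Q, begin at {t0}:
  [1] a ⇒ no successor for Q

a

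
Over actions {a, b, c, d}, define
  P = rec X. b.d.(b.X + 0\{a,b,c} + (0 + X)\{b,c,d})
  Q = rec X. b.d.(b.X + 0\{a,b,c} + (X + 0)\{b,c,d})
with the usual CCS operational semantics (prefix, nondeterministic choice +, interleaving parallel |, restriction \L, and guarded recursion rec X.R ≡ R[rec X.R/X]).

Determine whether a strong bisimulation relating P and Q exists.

Reachable graph of P (3 states):
  m0 = rec X. b.d.(b.X + 0\{a,b,c} + (0 + X)\{b,c,d}) has moves -b-> m1
  m1 = d.(b.(rec X. b.d.(b.X + 0\{a,b,c} + (0 + X)\{b,c,d})) + 0\{a,b,c} + (0 + (rec X. b.d.(b.X + 0\{a,b,c} + (0 + X)\{b,c,d})))\{b,c,d}) has moves -d-> m2
  m2 = b.(rec X. b.d.(b.X + 0\{a,b,c} + (0 + X)\{b,c,d})) + 0\{a,b,c} + (0 + (rec X. b.d.(b.X + 0\{a,b,c} + (0 + X)\{b,c,d})))\{b,c,d} has moves -b-> m0
Reachable graph of Q (3 states):
  n0 = rec X. b.d.(b.X + 0\{a,b,c} + (X + 0)\{b,c,d}) has moves -b-> n1
  n1 = d.(b.(rec X. b.d.(b.X + 0\{a,b,c} + (X + 0)\{b,c,d})) + 0\{a,b,c} + ((rec X. b.d.(b.X + 0\{a,b,c} + (X + 0)\{b,c,d})) + 0)\{b,c,d}) has moves -d-> n2
  n2 = b.(rec X. b.d.(b.X + 0\{a,b,c} + (X + 0)\{b,c,d})) + 0\{a,b,c} + ((rec X. b.d.(b.X + 0\{a,b,c} + (X + 0)\{b,c,d})) + 0)\{b,c,d} has moves -b-> n0
Bisimilarity quotient blocks:
  B0 = {m0, n0}
  B1 = {m1, n1}
  B2 = {m2, n2}
m0 ∈ B0, n0 ∈ B0 → same block

P ~ Q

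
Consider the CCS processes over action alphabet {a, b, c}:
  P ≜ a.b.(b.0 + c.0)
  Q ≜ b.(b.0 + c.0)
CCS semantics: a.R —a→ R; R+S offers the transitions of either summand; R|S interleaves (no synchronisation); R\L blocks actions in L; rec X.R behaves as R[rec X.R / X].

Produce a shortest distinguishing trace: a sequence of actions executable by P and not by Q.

a

Reachable graph of P (4 states):
  s0 = a.b.(b.0 + c.0) ⊢ --a--▸ s1
  s1 = b.(b.0 + c.0) ⊢ --b--▸ s2
  s2 = b.0 + c.0 ⊢ --b--▸ s3, --c--▸ s3
  s3 = 0 ⊢ stopped
Reachable graph of Q (3 states):
  t0 = b.(b.0 + c.0) ⊢ --b--▸ t1
  t1 = b.0 + c.0 ⊢ --b--▸ t2, --c--▸ t2
  t2 = 0 ⊢ stopped
Executing a from P (initial set {s0}):
  [1] a ⇒ {s1}
  ✓ P
Executing a from Q (initial set {t0}):
  [1] a ⇒ ∅  — Q cannot continue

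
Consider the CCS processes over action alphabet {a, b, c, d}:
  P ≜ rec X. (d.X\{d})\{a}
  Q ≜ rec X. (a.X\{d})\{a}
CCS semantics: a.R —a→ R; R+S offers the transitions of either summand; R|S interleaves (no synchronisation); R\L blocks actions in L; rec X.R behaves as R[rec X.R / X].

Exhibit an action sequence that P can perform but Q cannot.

P's transition system — 2 states:
  u0 = rec X. (d.X\{d})\{a} ⊢ --d--▸ u1
  u1 = (rec X. (d.X\{d})\{a})\{d}\{a} ⊢ stopped
Q's transition system — 1 states:
  v0 = rec X. (a.X\{d})\{a} ⊢ stopped
Executing d from P (initial set {u0}):
  after d @ step 1: {u1}
  P completes σ.
Executing d from Q (initial set {v0}):
  after d @ step 1: no successor for Q

d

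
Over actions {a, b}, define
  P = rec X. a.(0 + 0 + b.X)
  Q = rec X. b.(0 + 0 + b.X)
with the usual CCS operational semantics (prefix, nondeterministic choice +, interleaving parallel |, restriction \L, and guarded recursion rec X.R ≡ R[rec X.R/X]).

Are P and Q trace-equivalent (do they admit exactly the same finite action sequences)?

P's transition system — 2 states:
  m0 = rec X. a.(0 + 0 + b.X) ⊢ =a=> m1
  m1 = 0 + 0 + b.(rec X. a.(0 + 0 + b.X)) ⊢ =b=> m0
Q's transition system — 2 states:
  n0 = rec X. b.(0 + 0 + b.X) ⊢ =b=> n1
  n1 = 0 + 0 + b.(rec X. b.(0 + 0 + b.X)) ⊢ =b=> n0
Executing a from P (initial set {m0}):
  after a @ step 1: {m1}
  P completes σ.
Executing a from Q (initial set {n0}):
  after a @ step 1: ∅ (Q stuck)

trace-distinct — witness ⟨a⟩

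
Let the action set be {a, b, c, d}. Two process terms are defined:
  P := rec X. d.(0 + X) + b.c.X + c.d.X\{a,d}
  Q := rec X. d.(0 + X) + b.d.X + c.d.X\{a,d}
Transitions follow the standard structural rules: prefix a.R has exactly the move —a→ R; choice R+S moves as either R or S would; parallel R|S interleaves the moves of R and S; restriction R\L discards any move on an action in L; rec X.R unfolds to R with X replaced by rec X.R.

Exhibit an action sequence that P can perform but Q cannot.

bc

Reachable graph of P (7 states):
  p0 = rec X. d.(0 + X) + b.c.X + c.d.X\{a,d} :: ··b··> p1, ··c··> p2, ··d··> p3
  p1 = c.(rec X. d.(0 + X) + b.c.X + c.d.X\{a,d}) :: ··c··> p0
  p2 = d.(rec X. d.(0 + X) + b.c.X + c.d.X\{a,d})\{a,d} :: ··d··> p4
  p3 = 0 + (rec X. d.(0 + X) + b.c.X + c.d.X\{a,d}) :: ··b··> p1, ··c··> p2, ··d··> p3
  p4 = (rec X. d.(0 + X) + b.c.X + c.d.X\{a,d})\{a,d} :: ··b··> p5, ··c··> p6
  p5 = (c.(rec X. d.(0 + X) + b.c.X + c.d.X\{a,d}))\{a,d} :: ··c··> p4
  p6 = (d.(rec X. d.(0 + X) + b.c.X + c.d.X\{a,d})\{a,d})\{a,d} :: ·
Reachable graph of Q (7 states):
  q0 = rec X. d.(0 + X) + b.d.X + c.d.X\{a,d} :: ··b··> q1, ··c··> q2, ··d··> q3
  q1 = d.(rec X. d.(0 + X) + b.d.X + c.d.X\{a,d}) :: ··d··> q0
  q2 = d.(rec X. d.(0 + X) + b.d.X + c.d.X\{a,d})\{a,d} :: ··d··> q4
  q3 = 0 + (rec X. d.(0 + X) + b.d.X + c.d.X\{a,d}) :: ··b··> q1, ··c··> q2, ··d··> q3
  q4 = (rec X. d.(0 + X) + b.d.X + c.d.X\{a,d})\{a,d} :: ··b··> q5, ··c··> q6
  q5 = (d.(rec X. d.(0 + X) + b.d.X + c.d.X\{a,d}))\{a,d} :: ·
  q6 = (d.(rec X. d.(0 + X) + b.d.X + c.d.X\{a,d})\{a,d})\{a,d} :: ·
Run σ = ⟨bc⟩ on P: start {p0}
  step 1 (b): {p1}
  step 2 (c): {p0}
  ✓ P
Run σ = ⟨bc⟩ on Q: start {q0}
  step 1 (b): {q1}
  step 2 (c): no successor for Q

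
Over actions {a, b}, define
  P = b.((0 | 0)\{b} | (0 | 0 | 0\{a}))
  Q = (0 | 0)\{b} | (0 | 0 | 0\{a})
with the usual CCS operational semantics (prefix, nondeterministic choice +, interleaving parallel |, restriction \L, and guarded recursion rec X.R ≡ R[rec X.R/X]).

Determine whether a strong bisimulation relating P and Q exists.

NO

Reachable graph of P (2 states):
  m0 = b.((0 | 0)\{b} | (0 | 0 | 0\{a})) :: =b=> m1
  m1 = (0 | 0)\{b} | (0 | 0 | 0\{a}) :: (no moves)
Reachable graph of Q (1 states):
  n0 = (0 | 0)\{b} | (0 | 0 | 0\{a}) :: (no moves)
Coarsest stable partition (strong bisimilarity classes):
  B0 = {m0}
  B1 = {m1, n0}
m0 ∈ B0, n0 ∈ B1 → different blocks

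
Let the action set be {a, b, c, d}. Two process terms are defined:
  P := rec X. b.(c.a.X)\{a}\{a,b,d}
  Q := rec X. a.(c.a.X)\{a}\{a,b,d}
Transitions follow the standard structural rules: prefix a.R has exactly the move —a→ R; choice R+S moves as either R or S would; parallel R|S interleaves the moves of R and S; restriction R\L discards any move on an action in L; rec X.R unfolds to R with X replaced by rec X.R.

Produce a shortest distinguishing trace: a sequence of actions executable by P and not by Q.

LTS(P): 3 reachable states
  p0 = rec X. b.(c.a.X)\{a}\{a,b,d} → =b=> p1
  p1 = (c.a.(rec X. b.(c.a.X)\{a}\{a,b,d}))\{a}\{a,b,d} → =c=> p2
  p2 = (a.(rec X. b.(c.a.X)\{a}\{a,b,d}))\{a}\{a,b,d} → (no moves)
LTS(Q): 3 reachable states
  q0 = rec X. a.(c.a.X)\{a}\{a,b,d} → =a=> q1
  q1 = (c.a.(rec X. a.(c.a.X)\{a}\{a,b,d}))\{a}\{a,b,d} → =c=> q2
  q2 = (a.(rec X. a.(c.a.X)\{a}\{a,b,d}))\{a}\{a,b,d} → (no moves)
Trace ⟨b⟩ through P, begin at {p0}:
  step 1 (b): {p1}
  ✓ P
Trace ⟨b⟩ through Q, begin at {q0}:
  step 1 (b): ∅  — Q cannot continue

b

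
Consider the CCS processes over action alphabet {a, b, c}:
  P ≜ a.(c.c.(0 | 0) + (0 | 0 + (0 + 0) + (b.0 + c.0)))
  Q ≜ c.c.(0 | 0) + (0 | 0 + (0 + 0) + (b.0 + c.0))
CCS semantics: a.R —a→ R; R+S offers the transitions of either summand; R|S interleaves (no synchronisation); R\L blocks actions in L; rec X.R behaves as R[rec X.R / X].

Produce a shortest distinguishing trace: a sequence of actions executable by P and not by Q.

Reachable graph of P (5 states):
  m0 = a.(c.c.(0 | 0) + (0 | 0 + (0 + 0) + (b.0 + c.0))) has moves ··a··> m1
  m1 = c.c.(0 | 0) + (0 | 0 + (0 + 0) + (b.0 + c.0)) has moves ··b··> m2, ··c··> m2, ··c··> m3
  m2 = 0 has moves deadlocked
  m3 = c.(0 | 0) has moves ··c··> m4
  m4 = 0 | 0 has moves deadlocked
Reachable graph of Q (4 states):
  n0 = c.c.(0 | 0) + (0 | 0 + (0 + 0) + (b.0 + c.0)) has moves ··b··> n1, ··c··> n1, ··c··> n2
  n1 = 0 has moves deadlocked
  n2 = c.(0 | 0) has moves ··c··> n3
  n3 = 0 | 0 has moves deadlocked
Executing a from P (initial set {m0}):
  step 1 (a): {m1}
  ✓ P
Executing a from Q (initial set {n0}):
  step 1 (a): no successor for Q

a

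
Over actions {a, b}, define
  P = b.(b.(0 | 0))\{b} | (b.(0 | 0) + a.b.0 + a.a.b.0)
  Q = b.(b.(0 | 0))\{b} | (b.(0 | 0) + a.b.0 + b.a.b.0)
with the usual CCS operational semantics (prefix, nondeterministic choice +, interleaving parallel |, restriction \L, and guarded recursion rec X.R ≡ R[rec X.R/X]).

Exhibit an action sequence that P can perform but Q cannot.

LTS(P): 10 reachable states
  p0 = b.(b.(0 | 0))\{b} | (b.(0 | 0) + a.b.0 + a.a.b.0) → ··a··> p1, ··a··> p2, ··b··> p3, ··b··> p4
  p1 = b.(b.(0 | 0))\{b} | a.b.0 → ··a··> p2, ··b··> p5
  p2 = b.(b.(0 | 0))\{b} | b.0 → ··b··> p6, ··b··> p7
  p3 = (b.(0 | 0))\{b} | (b.(0 | 0) + a.b.0 + a.a.b.0) → ··a··> p5, ··a··> p6, ··b··> p8
  p4 = b.(b.(0 | 0))\{b} | (0 | 0) → ··b··> p8
  p5 = (b.(0 | 0))\{b} | a.b.0 → ··a··> p6
  p6 = (b.(0 | 0))\{b} | b.0 → ··b··> p9
  p7 = b.(b.(0 | 0))\{b} | 0 → ··b··> p9
  p8 = (b.(0 | 0))\{b} | (0 | 0) → deadlocked
  p9 = (b.(0 | 0))\{b} | 0 → deadlocked
LTS(Q): 10 reachable states
  q0 = b.(b.(0 | 0))\{b} | (b.(0 | 0) + a.b.0 + b.a.b.0) → ··a··> q1, ··b··> q2, ··b··> q3, ··b··> q4
  q1 = b.(b.(0 | 0))\{b} | b.0 → ··b··> q5, ··b··> q6
  q2 = (b.(0 | 0))\{b} | (b.(0 | 0) + a.b.0 + b.a.b.0) → ··a··> q5, ··b··> q7, ··b··> q8
  q3 = b.(b.(0 | 0))\{b} | (0 | 0) → ··b··> q7
  q4 = b.(b.(0 | 0))\{b} | a.b.0 → ··a··> q1, ··b··> q8
  q5 = (b.(0 | 0))\{b} | b.0 → ··b··> q9
  q6 = b.(b.(0 | 0))\{b} | 0 → ··b··> q9
  q7 = (b.(0 | 0))\{b} | (0 | 0) → deadlocked
  q8 = (b.(0 | 0))\{b} | a.b.0 → ··a··> q5
  q9 = (b.(0 | 0))\{b} | 0 → deadlocked
Trace ⟨aa⟩ through P, begin at {p0}:
  after a @ step 1: {p1, p2}
  after a @ step 2: {p2}
  ✓ P
Trace ⟨aa⟩ through Q, begin at {q0}:
  after a @ step 1: {q1}
  after a @ step 2: no successor for Q

aa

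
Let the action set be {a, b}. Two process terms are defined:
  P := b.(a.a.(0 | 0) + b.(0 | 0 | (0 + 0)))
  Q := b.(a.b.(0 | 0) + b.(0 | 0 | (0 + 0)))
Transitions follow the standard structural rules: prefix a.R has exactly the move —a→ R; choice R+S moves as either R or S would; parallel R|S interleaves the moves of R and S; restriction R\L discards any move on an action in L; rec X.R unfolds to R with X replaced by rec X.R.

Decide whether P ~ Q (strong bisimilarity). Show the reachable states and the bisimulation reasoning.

LTS(P): 5 reachable states
  m0 = b.(a.a.(0 | 0) + b.(0 | 0 | (0 + 0))) has moves =b=> m1
  m1 = a.a.(0 | 0) + b.(0 | 0 | (0 + 0)) has moves =a=> m2, =b=> m3
  m2 = a.(0 | 0) has moves =a=> m4
  m3 = 0 | 0 | (0 + 0) has moves deadlocked
  m4 = 0 | 0 has moves deadlocked
LTS(Q): 5 reachable states
  n0 = b.(a.b.(0 | 0) + b.(0 | 0 | (0 + 0))) has moves =b=> n1
  n1 = a.b.(0 | 0) + b.(0 | 0 | (0 + 0)) has moves =a=> n2, =b=> n3
  n2 = b.(0 | 0) has moves =b=> n4
  n3 = 0 | 0 | (0 + 0) has moves deadlocked
  n4 = 0 | 0 has moves deadlocked
Partition-refinement fixed point:
  B0 = {m0}
  B1 = {m1}
  B2 = {m2}
  B3 = {m3, m4, n3, n4}
  B4 = {n0}
  B5 = {n1}
  B6 = {n2}
m0 ∈ B0, n0 ∈ B4 → different blocks

not bisimilar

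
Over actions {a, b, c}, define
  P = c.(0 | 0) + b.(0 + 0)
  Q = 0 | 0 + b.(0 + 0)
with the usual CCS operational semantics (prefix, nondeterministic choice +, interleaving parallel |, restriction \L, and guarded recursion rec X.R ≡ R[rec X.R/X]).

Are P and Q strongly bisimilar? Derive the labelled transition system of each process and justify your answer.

LTS(P): 3 reachable states
  u0 = c.(0 | 0) + b.(0 + 0) → -b-> u1, -c-> u2
  u1 = 0 + 0 → stopped
  u2 = 0 | 0 → stopped
LTS(Q): 2 reachable states
  v0 = 0 | 0 + b.(0 + 0) → -b-> v1
  v1 = 0 + 0 → stopped
Bisimilarity quotient blocks:
  B0 = {u0}
  B1 = {u1, u2, v1}
  B2 = {v0}
u0 ∈ B0, v0 ∈ B2 → different blocks

NO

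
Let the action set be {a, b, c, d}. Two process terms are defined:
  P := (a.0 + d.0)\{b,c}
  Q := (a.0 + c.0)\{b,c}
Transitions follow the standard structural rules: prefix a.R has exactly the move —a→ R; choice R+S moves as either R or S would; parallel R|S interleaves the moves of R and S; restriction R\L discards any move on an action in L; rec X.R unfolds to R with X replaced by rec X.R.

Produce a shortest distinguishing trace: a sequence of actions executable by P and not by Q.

d

Reachable graph of P (2 states):
  s0 = (a.0 + d.0)\{b,c} ⊢ -a-> s1, -d-> s1
  s1 = 0\{b,c} ⊢ ∅
Reachable graph of Q (2 states):
  t0 = (a.0 + c.0)\{b,c} ⊢ -a-> t1
  t1 = 0\{b,c} ⊢ ∅
Executing d from P (initial set {s0}):
  step 1 (d): {s1}
  ✓ P
Executing d from Q (initial set {t0}):
  step 1 (d): ∅  — Q cannot continue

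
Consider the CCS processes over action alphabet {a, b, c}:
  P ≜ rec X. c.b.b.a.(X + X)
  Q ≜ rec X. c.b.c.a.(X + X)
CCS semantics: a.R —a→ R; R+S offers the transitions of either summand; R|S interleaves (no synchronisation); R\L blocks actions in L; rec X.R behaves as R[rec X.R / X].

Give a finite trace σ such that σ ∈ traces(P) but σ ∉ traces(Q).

cbb

P's transition system — 5 states:
  p0 = rec X. c.b.b.a.(X + X) → -c-> p1
  p1 = b.b.a.((rec X. c.b.b.a.(X + X)) + (rec X. c.b.b.a.(X + X))) → -b-> p2
  p2 = b.a.((rec X. c.b.b.a.(X + X)) + (rec X. c.b.b.a.(X + X))) → -b-> p3
  p3 = a.((rec X. c.b.b.a.(X + X)) + (rec X. c.b.b.a.(X + X))) → -a-> p4
  p4 = (rec X. c.b.b.a.(X + X)) + (rec X. c.b.b.a.(X + X)) → -c-> p1
Q's transition system — 5 states:
  q0 = rec X. c.b.c.a.(X + X) → -c-> q1
  q1 = b.c.a.((rec X. c.b.c.a.(X + X)) + (rec X. c.b.c.a.(X + X))) → -b-> q2
  q2 = c.a.((rec X. c.b.c.a.(X + X)) + (rec X. c.b.c.a.(X + X))) → -c-> q3
  q3 = a.((rec X. c.b.c.a.(X + X)) + (rec X. c.b.c.a.(X + X))) → -a-> q4
  q4 = (rec X. c.b.c.a.(X + X)) + (rec X. c.b.c.a.(X + X)) → -c-> q1
Executing cbb from P (initial set {p0}):
  [1] c ⇒ {p1}
  [2] b ⇒ {p2}
  [3] b ⇒ {p3}
  — P admits the full trace.
Executing cbb from Q (initial set {q0}):
  [1] c ⇒ {q1}
  [2] b ⇒ {q2}
  [3] b ⇒ ∅  — Q cannot continue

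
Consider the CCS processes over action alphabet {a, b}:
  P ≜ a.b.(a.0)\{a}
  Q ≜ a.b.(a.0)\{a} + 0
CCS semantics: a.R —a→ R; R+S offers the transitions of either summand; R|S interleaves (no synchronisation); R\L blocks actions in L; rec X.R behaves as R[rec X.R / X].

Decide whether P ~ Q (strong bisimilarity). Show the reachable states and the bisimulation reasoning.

LTS(P): 3 reachable states
  s0 = a.b.(a.0)\{a} → ··a··> s1
  s1 = b.(a.0)\{a} → ··b··> s2
  s2 = (a.0)\{a} → (no moves)
LTS(Q): 3 reachable states
  t0 = a.b.(a.0)\{a} + 0 → ··a··> t1
  t1 = b.(a.0)\{a} → ··b··> t2
  t2 = (a.0)\{a} → (no moves)
Partition-refinement fixed point:
  B0 = {s0, t0}
  B1 = {s1, t1}
  B2 = {s2, t2}
s0 ∈ B0, t0 ∈ B0 → same block

P ~ Q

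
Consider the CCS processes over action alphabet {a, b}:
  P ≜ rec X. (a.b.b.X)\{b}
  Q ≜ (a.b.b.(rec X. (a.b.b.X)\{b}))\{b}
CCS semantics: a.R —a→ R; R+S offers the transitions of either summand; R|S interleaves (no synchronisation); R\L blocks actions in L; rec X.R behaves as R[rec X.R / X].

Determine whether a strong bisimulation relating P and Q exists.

P ~ Q

Reachable graph of P (2 states):
  m0 = rec X. (a.b.b.X)\{b} :: -a-> m1
  m1 = (b.b.(rec X. (a.b.b.X)\{b}))\{b} :: stopped
Reachable graph of Q (2 states):
  n0 = (a.b.b.(rec X. (a.b.b.X)\{b}))\{b} :: -a-> n1
  n1 = (b.b.(rec X. (a.b.b.X)\{b}))\{b} :: stopped
Coarsest stable partition (strong bisimilarity classes):
  B0 = {m0, n0}
  B1 = {m1, n1}
m0 ∈ B0, n0 ∈ B0 → same block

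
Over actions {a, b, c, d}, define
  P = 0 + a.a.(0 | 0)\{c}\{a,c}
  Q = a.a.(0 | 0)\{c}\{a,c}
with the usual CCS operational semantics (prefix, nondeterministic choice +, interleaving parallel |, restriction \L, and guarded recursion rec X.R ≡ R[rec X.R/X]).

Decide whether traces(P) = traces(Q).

traces(P) = traces(Q)

LTS(P): 3 reachable states
  u0 = 0 + a.a.(0 | 0)\{c}\{a,c} ⊢ =a=> u1
  u1 = a.(0 | 0)\{c}\{a,c} ⊢ =a=> u2
  u2 = (0 | 0)\{c}\{a,c} ⊢ (no moves)
LTS(Q): 3 reachable states
  v0 = a.a.(0 | 0)\{c}\{a,c} ⊢ =a=> v1
  v1 = a.(0 | 0)\{c}\{a,c} ⊢ =a=> v2
  v2 = (0 | 0)\{c}\{a,c} ⊢ (no moves)
Coarsest stable partition (strong bisimilarity classes):
  B0 = {u0, v0}
  B1 = {u1, v1}
  B2 = {u2, v2}
u0 ∈ B0, v0 ∈ B0 → same block
Bisimilar ⇒ trace-equivalent.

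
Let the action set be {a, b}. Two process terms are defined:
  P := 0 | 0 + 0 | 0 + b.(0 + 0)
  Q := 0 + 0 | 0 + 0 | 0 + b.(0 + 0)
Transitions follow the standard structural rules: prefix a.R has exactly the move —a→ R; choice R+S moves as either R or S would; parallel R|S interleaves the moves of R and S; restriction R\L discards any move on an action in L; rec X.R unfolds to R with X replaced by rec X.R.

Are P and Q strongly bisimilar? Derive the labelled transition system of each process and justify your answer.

YES

LTS(P): 2 reachable states
  s0 = 0 | 0 + 0 | 0 + b.(0 + 0) | -b-> s1
  s1 = 0 + 0 | ∅
LTS(Q): 2 reachable states
  t0 = 0 + 0 | 0 + 0 | 0 + b.(0 + 0) | -b-> t1
  t1 = 0 + 0 | ∅
Coarsest stable partition (strong bisimilarity classes):
  B0 = {s0, t0}
  B1 = {s1, t1}
s0 ∈ B0, t0 ∈ B0 → same block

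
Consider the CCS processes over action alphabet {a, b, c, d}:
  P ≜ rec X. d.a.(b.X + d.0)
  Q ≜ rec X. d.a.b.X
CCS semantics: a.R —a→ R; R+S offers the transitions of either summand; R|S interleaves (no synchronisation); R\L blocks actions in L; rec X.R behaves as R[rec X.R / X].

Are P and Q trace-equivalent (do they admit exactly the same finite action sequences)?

NO — witness ⟨dad⟩

P's transition system — 4 states:
  u0 = rec X. d.a.(b.X + d.0) ⊢ ··d··> u1
  u1 = a.(b.(rec X. d.a.(b.X + d.0)) + d.0) ⊢ ··a··> u2
  u2 = b.(rec X. d.a.(b.X + d.0)) + d.0 ⊢ ··b··> u0, ··d··> u3
  u3 = 0 ⊢ ∅
Q's transition system — 3 states:
  v0 = rec X. d.a.b.X ⊢ ··d··> v1
  v1 = a.b.(rec X. d.a.b.X) ⊢ ··a··> v2
  v2 = b.(rec X. d.a.b.X) ⊢ ··b··> v0
Executing dad from P (initial set {u0}):
  after d @ step 1: {u1}
  after a @ step 2: {u2}
  after d @ step 3: {u3}
  — P admits the full trace.
Executing dad from Q (initial set {v0}):
  after d @ step 1: {v1}
  after a @ step 2: {v2}
  after d @ step 3: ∅  — Q cannot continue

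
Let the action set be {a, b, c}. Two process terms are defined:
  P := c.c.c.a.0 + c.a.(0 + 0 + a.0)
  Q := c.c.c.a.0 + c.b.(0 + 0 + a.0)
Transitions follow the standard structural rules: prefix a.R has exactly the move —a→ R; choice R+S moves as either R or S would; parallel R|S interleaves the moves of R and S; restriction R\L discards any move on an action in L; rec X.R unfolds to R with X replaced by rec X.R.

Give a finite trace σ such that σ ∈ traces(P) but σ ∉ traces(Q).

ca

LTS(P): 7 reachable states
  p0 = c.c.c.a.0 + c.a.(0 + 0 + a.0) | =c=> p1, =c=> p2
  p1 = a.(0 + 0 + a.0) | =a=> p3
  p2 = c.c.a.0 | =c=> p4
  p3 = 0 + 0 + a.0 | =a=> p5
  p4 = c.a.0 | =c=> p6
  p5 = 0 | stopped
  p6 = a.0 | =a=> p5
LTS(Q): 7 reachable states
  q0 = c.c.c.a.0 + c.b.(0 + 0 + a.0) | =c=> q1, =c=> q2
  q1 = b.(0 + 0 + a.0) | =b=> q3
  q2 = c.c.a.0 | =c=> q4
  q3 = 0 + 0 + a.0 | =a=> q5
  q4 = c.a.0 | =c=> q6
  q5 = 0 | stopped
  q6 = a.0 | =a=> q5
Executing ca from P (initial set {p0}):
  after c @ step 1: {p1, p2}
  after a @ step 2: {p3}
  — P admits the full trace.
Executing ca from Q (initial set {q0}):
  after c @ step 1: {q1, q2}
  after a @ step 2: ∅  — Q cannot continue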